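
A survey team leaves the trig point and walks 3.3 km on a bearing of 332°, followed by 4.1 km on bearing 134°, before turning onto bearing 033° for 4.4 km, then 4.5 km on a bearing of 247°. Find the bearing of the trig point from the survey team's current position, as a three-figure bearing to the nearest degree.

170°

Leg 1 (332°, 3.3 km): east 3.3 sin 332° = -1.55, north 3.3 cos 332° = 2.91
Leg 2 (134°, 4.1 km): east 4.1 sin 134° = 2.95, north 4.1 cos 134° = -2.85
Leg 3 (033°, 4.4 km): east 4.4 sin 33° = 2.40, north 4.4 cos 33° = 3.69
Leg 4 (247°, 4.5 km): east 4.5 sin 247° = -4.14, north 4.5 cos 247° = -1.76
Net displacement: -0.35 east, 2.00 north. Direction back to start is (0.35, -2.00): bearing = atan2(0.35, -2.00) mod 360° = 170.18° ≈ 170°.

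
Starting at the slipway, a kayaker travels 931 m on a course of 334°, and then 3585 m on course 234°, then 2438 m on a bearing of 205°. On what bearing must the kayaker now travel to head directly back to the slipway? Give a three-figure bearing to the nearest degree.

Leg 1 (334°, 931 m): east 931 sin 334° = -408.12, north 931 cos 334° = 836.78
Leg 2 (234°, 3585 m): east 3585 sin 234° = -2900.33, north 3585 cos 234° = -2107.21
Leg 3 (205°, 2438 m): east 2438 sin 205° = -1030.34, north 2438 cos 205° = -2209.58
Net displacement: -4338.79 east, -3480.01 north. Direction back to start is (4338.79, 3480.01): bearing = atan2(4338.79, 3480.01) mod 360° = 51.27° ≈ 051°.

051°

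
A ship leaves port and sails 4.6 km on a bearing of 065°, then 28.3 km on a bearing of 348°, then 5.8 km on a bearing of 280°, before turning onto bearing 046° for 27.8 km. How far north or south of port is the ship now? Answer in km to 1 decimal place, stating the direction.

Leg 1 (065°, 4.6 km): east 4.6 sin 65° = 4.17, north 4.6 cos 65° = 1.94
Leg 2 (348°, 28.3 km): east 28.3 sin 348° = -5.88, north 28.3 cos 348° = 27.68
Leg 3 (280°, 5.8 km): east 5.8 sin 280° = -5.71, north 5.8 cos 280° = 1.01
Leg 4 (046°, 27.8 km): east 27.8 sin 46° = 20.00, north 27.8 cos 46° = 19.31
Net north component: 49.94 km.

49.9 km north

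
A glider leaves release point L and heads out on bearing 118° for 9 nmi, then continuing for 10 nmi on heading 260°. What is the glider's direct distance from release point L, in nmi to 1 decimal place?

Leg 1 (118°, 9 nmi): east 9 sin 118° = 7.95, north 9 cos 118° = -4.23
Leg 2 (260°, 10 nmi): east 10 sin 260° = -9.85, north 10 cos 260° = -1.74
Net: -1.90 east, -5.96 north. Distance = √((-1.90)² + (-5.96)²) = 6.258 nmi.

6.3 nmi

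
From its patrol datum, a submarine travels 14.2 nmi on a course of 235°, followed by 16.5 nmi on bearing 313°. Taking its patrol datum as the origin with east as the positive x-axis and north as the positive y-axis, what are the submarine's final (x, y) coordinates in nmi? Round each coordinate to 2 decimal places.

(-23.70, 3.11)

Leg 1 (235°, 14.2 nmi): east 14.2 sin 235° = -11.63, north 14.2 cos 235° = -8.14
Leg 2 (313°, 16.5 nmi): east 16.5 sin 313° = -12.07, north 16.5 cos 313° = 11.25
Summing: -23.70 nmi east, 3.11 nmi north → (-23.70, 3.11).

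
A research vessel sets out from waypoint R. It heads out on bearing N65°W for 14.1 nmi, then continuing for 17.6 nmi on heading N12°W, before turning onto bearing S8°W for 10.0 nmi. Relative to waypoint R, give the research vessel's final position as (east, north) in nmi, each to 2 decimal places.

Leg 1 (N65°W, 14.1 nmi): east 14.1 sin 295° = -12.78, north 14.1 cos 295° = 5.96
Leg 2 (N12°W, 17.6 nmi): east 17.6 sin 348° = -3.66, north 17.6 cos 348° = 17.22
Leg 3 (S8°W, 10.0 nmi): east 10.0 sin 188° = -1.39, north 10.0 cos 188° = -9.90
Summing: -17.83 nmi east, 13.27 nmi north → (-17.83, 13.27).

(-17.83, 13.27)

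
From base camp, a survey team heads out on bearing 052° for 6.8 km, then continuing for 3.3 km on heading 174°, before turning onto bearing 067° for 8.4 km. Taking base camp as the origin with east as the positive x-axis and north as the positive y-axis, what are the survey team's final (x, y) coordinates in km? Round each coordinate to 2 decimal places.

(13.44, 4.19)

Leg 1 (052°, 6.8 km): east 6.8 sin 52° = 5.36, north 6.8 cos 52° = 4.19
Leg 2 (174°, 3.3 km): east 3.3 sin 174° = 0.34, north 3.3 cos 174° = -3.28
Leg 3 (067°, 8.4 km): east 8.4 sin 67° = 7.73, north 8.4 cos 67° = 3.28
Summing: 13.44 km east, 4.19 km north → (13.44, 4.19).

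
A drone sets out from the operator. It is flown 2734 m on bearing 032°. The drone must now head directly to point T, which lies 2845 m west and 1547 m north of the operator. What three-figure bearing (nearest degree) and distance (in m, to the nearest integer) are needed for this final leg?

Leg 1 (032°, 2734 m): east 2734 sin 32° = 1448.80, north 2734 cos 32° = 2318.56
Current position: (1448.80, 2318.56). Target: (-2845, 1547). Remaining: Δeast = -4293.80, Δnorth = -771.56.
Bearing = atan2(-4293.80, -771.56) mod 360° = 259.81°; distance = √((-4293.80)² + (-771.56)²) = 4362.571 m.

260°, 4363 m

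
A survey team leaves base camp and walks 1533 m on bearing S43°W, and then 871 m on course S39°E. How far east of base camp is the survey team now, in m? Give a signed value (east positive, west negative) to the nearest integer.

Leg 1 (S43°W, 1533 m): east 1533 sin 223° = -1045.50, north 1533 cos 223° = -1121.17
Leg 2 (S39°E, 871 m): east 871 sin 141° = 548.14, north 871 cos 141° = -676.89
Net east component: -497.37 m.

-497 m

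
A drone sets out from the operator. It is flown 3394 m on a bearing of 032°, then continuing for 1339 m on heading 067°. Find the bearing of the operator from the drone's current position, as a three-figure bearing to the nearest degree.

Leg 1 (032°, 3394 m): east 3394 sin 32° = 1798.55, north 3394 cos 32° = 2878.28
Leg 2 (067°, 1339 m): east 1339 sin 67° = 1232.56, north 1339 cos 67° = 523.19
Net displacement: 3031.10 east, 3401.46 north. Direction back to start is (-3031.10, -3401.46): bearing = atan2(-3031.10, -3401.46) mod 360° = 221.70° ≈ 222°.

222°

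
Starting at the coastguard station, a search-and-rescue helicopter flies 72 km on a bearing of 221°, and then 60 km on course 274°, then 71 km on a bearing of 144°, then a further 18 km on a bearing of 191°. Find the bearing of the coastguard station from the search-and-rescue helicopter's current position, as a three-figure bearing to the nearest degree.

029°

Leg 1 (221°, 72 km): east 72 sin 221° = -47.24, north 72 cos 221° = -54.34
Leg 2 (274°, 60 km): east 60 sin 274° = -59.85, north 60 cos 274° = 4.19
Leg 3 (144°, 71 km): east 71 sin 144° = 41.73, north 71 cos 144° = -57.44
Leg 4 (191°, 18 km): east 18 sin 191° = -3.43, north 18 cos 191° = -17.67
Net displacement: -68.79 east, -125.26 north. Direction back to start is (68.79, 125.26): bearing = atan2(68.79, 125.26) mod 360° = 28.77° ≈ 029°.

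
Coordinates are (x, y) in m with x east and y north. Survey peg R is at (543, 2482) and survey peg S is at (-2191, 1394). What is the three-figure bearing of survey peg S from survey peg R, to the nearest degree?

248°

Δeast = -2191 − 543 = -2734.00; Δnorth = 1394 − 2482 = -1088.00.
Bearing = atan2(Δeast, Δnorth) mod 360° = 248.30° ≈ 248°.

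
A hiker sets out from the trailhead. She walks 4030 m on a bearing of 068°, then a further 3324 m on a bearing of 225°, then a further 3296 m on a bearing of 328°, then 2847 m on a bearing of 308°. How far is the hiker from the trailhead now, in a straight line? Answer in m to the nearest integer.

Leg 1 (068°, 4030 m): east 4030 sin 68° = 3736.55, north 4030 cos 68° = 1509.66
Leg 2 (225°, 3324 m): east 3324 sin 225° = -2350.42, north 3324 cos 225° = -2350.42
Leg 3 (328°, 3296 m): east 3296 sin 328° = -1746.61, north 3296 cos 328° = 2795.17
Leg 4 (308°, 2847 m): east 2847 sin 308° = -2243.47, north 2847 cos 308° = 1752.79
Net: -2603.95 east, 3707.20 north. Distance = √((-2603.95)² + (3707.20)²) = 4530.328 m.

4530 m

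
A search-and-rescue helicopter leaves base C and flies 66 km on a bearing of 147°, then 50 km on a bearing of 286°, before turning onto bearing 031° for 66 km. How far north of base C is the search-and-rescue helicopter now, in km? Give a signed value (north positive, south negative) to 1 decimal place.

15.0 km

Leg 1 (147°, 66 km): east 66 sin 147° = 35.95, north 66 cos 147° = -55.35
Leg 2 (286°, 50 km): east 50 sin 286° = -48.06, north 50 cos 286° = 13.78
Leg 3 (031°, 66 km): east 66 sin 31° = 33.99, north 66 cos 31° = 56.57
Net north component: 15.00 km.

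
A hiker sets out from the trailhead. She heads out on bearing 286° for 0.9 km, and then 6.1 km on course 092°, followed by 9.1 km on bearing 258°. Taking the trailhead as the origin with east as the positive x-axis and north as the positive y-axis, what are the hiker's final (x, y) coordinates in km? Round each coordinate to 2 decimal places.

(-3.67, -1.86)

Leg 1 (286°, 0.9 km): east 0.9 sin 286° = -0.87, north 0.9 cos 286° = 0.25
Leg 2 (092°, 6.1 km): east 6.1 sin 92° = 6.10, north 6.1 cos 92° = -0.21
Leg 3 (258°, 9.1 km): east 9.1 sin 258° = -8.90, north 9.1 cos 258° = -1.89
Summing: -3.67 km east, -1.86 km north → (-3.67, -1.86).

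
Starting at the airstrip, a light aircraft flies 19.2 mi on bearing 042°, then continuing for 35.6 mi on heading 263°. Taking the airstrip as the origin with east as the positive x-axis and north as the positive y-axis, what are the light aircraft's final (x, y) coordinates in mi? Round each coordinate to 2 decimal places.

(-22.49, 9.93)

Leg 1 (042°, 19.2 mi): east 19.2 sin 42° = 12.85, north 19.2 cos 42° = 14.27
Leg 2 (263°, 35.6 mi): east 35.6 sin 263° = -35.33, north 35.6 cos 263° = -4.34
Summing: -22.49 mi east, 9.93 mi north → (-22.49, 9.93).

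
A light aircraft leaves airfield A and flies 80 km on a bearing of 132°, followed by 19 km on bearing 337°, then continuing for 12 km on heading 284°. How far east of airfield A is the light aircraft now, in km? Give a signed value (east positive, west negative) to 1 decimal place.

40.4 km

Leg 1 (132°, 80 km): east 80 sin 132° = 59.45, north 80 cos 132° = -53.53
Leg 2 (337°, 19 km): east 19 sin 337° = -7.42, north 19 cos 337° = 17.49
Leg 3 (284°, 12 km): east 12 sin 284° = -11.64, north 12 cos 284° = 2.90
Net east component: 40.38 km.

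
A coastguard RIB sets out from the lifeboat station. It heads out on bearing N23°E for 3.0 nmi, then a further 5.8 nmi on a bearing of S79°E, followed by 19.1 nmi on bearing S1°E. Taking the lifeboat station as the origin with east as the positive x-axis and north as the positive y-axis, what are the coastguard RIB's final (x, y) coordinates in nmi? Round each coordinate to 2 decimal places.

(7.20, -17.44)

Leg 1 (N23°E, 3.0 nmi): east 3.0 sin 23° = 1.17, north 3.0 cos 23° = 2.76
Leg 2 (S79°E, 5.8 nmi): east 5.8 sin 101° = 5.69, north 5.8 cos 101° = -1.11
Leg 3 (S1°E, 19.1 nmi): east 19.1 sin 179° = 0.33, north 19.1 cos 179° = -19.10
Summing: 7.20 nmi east, -17.44 nmi north → (7.20, -17.44).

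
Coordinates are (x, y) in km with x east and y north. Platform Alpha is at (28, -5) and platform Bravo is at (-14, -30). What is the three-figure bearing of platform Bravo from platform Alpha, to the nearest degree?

239°

Δeast = -14 − 28 = -42.00; Δnorth = -30 − -5 = -25.00.
Bearing = atan2(Δeast, Δnorth) mod 360° = 239.24° ≈ 239°.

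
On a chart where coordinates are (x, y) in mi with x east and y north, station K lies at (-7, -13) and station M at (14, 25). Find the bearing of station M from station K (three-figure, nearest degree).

Δeast = 14 − -7 = 21.00; Δnorth = 25 − -13 = 38.00.
Bearing = atan2(Δeast, Δnorth) mod 360° = 28.93° ≈ 029°.

029°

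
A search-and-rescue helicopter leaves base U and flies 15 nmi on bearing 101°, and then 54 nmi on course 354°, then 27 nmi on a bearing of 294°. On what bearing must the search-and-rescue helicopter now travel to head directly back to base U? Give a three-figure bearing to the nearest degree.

166°

Leg 1 (101°, 15 nmi): east 15 sin 101° = 14.72, north 15 cos 101° = -2.86
Leg 2 (354°, 54 nmi): east 54 sin 354° = -5.64, north 54 cos 354° = 53.70
Leg 3 (294°, 27 nmi): east 27 sin 294° = -24.67, north 27 cos 294° = 10.98
Net displacement: -15.59 east, 61.82 north. Direction back to start is (15.59, -61.82): bearing = atan2(15.59, -61.82) mod 360° = 165.85° ≈ 166°.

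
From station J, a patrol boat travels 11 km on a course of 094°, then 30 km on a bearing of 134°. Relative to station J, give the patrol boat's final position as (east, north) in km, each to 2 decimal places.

Leg 1 (094°, 11 km): east 11 sin 94° = 10.97, north 11 cos 94° = -0.77
Leg 2 (134°, 30 km): east 30 sin 134° = 21.58, north 30 cos 134° = -20.84
Summing: 32.55 km east, -21.61 km north → (32.55, -21.61).

(32.55, -21.61)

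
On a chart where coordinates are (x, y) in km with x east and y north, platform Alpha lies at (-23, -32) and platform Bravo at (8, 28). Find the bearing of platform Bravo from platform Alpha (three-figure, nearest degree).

Δeast = 8 − -23 = 31.00; Δnorth = 28 − -32 = 60.00.
Bearing = atan2(Δeast, Δnorth) mod 360° = 27.32° ≈ 027°.

027°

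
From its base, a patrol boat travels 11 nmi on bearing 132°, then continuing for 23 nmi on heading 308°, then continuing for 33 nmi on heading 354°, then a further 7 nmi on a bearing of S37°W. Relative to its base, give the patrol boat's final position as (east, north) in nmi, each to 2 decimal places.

(-17.61, 34.03)

Leg 1 (132°, 11 nmi): east 11 sin 132° = 8.17, north 11 cos 132° = -7.36
Leg 2 (308°, 23 nmi): east 23 sin 308° = -18.12, north 23 cos 308° = 14.16
Leg 3 (354°, 33 nmi): east 33 sin 354° = -3.45, north 33 cos 354° = 32.82
Leg 4 (S37°W, 7 nmi): east 7 sin 217° = -4.21, north 7 cos 217° = -5.59
Summing: -17.61 nmi east, 34.03 nmi north → (-17.61, 34.03).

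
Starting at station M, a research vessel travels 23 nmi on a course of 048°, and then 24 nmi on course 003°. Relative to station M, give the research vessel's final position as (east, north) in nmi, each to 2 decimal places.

(18.35, 39.36)

Leg 1 (048°, 23 nmi): east 23 sin 48° = 17.09, north 23 cos 48° = 15.39
Leg 2 (003°, 24 nmi): east 24 sin 3° = 1.26, north 24 cos 3° = 23.97
Summing: 18.35 nmi east, 39.36 nmi north → (18.35, 39.36).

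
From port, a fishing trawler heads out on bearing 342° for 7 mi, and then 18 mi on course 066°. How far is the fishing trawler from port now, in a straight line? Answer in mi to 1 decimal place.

20.0 mi

Leg 1 (342°, 7 mi): east 7 sin 342° = -2.16, north 7 cos 342° = 6.66
Leg 2 (066°, 18 mi): east 18 sin 66° = 16.44, north 18 cos 66° = 7.32
Net: 14.28 east, 13.98 north. Distance = √((14.28)² + (13.98)²) = 19.984 mi.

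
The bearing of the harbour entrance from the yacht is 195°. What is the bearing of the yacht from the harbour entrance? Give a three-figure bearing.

015°

Back-bearing = 195° − 180° = 015°.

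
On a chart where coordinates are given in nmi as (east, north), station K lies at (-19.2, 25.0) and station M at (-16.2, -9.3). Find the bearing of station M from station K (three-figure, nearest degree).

Δeast = -16.2 − -19.2 = 3.00; Δnorth = -9.3 − 25.0 = -34.30.
Bearing = atan2(Δeast, Δnorth) mod 360° = 175.00° ≈ 175°.

175°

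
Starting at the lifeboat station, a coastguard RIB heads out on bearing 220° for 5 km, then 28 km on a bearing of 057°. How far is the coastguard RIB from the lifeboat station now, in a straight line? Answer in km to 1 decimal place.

Leg 1 (220°, 5 km): east 5 sin 220° = -3.21, north 5 cos 220° = -3.83
Leg 2 (057°, 28 km): east 28 sin 57° = 23.48, north 28 cos 57° = 15.25
Net: 20.27 east, 11.42 north. Distance = √((20.27)² + (11.42)²) = 23.264 km.

23.3 km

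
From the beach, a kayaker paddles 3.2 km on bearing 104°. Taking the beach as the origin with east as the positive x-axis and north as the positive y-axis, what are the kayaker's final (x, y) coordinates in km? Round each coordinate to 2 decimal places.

(3.10, -0.77)

Leg 1 (104°, 3.2 km): east 3.2 sin 104° = 3.10, north 3.2 cos 104° = -0.77
Summing: 3.10 km east, -0.77 km north → (3.10, -0.77).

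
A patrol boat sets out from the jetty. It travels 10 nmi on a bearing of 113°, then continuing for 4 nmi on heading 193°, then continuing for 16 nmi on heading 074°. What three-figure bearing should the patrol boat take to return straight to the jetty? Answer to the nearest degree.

278°

Leg 1 (113°, 10 nmi): east 10 sin 113° = 9.21, north 10 cos 113° = -3.91
Leg 2 (193°, 4 nmi): east 4 sin 193° = -0.90, north 4 cos 193° = -3.90
Leg 3 (074°, 16 nmi): east 16 sin 74° = 15.38, north 16 cos 74° = 4.41
Net displacement: 23.69 east, -3.39 north. Direction back to start is (-23.69, 3.39): bearing = atan2(-23.69, 3.39) mod 360° = 278.16° ≈ 278°.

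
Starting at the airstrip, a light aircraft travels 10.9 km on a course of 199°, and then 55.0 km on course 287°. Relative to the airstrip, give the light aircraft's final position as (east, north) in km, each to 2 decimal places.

(-56.15, 5.77)

Leg 1 (199°, 10.9 km): east 10.9 sin 199° = -3.55, north 10.9 cos 199° = -10.31
Leg 2 (287°, 55.0 km): east 55.0 sin 287° = -52.60, north 55.0 cos 287° = 16.08
Summing: -56.15 km east, 5.77 km north → (-56.15, 5.77).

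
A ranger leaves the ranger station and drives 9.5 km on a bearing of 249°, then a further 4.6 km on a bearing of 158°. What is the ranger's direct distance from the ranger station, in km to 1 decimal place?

Leg 1 (249°, 9.5 km): east 9.5 sin 249° = -8.87, north 9.5 cos 249° = -3.40
Leg 2 (158°, 4.6 km): east 4.6 sin 158° = 1.72, north 4.6 cos 158° = -4.27
Net: -7.15 east, -7.67 north. Distance = √((-7.15)² + (-7.67)²) = 10.483 km.

10.5 km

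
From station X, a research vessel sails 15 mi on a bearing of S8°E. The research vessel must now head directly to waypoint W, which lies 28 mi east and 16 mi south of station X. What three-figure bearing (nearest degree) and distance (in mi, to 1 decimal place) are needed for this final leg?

093°, 25.9 mi

Leg 1 (S8°E, 15 mi): east 15 sin 172° = 2.09, north 15 cos 172° = -14.85
Current position: (2.09, -14.85). Target: (28, -16). Remaining: Δeast = 25.91, Δnorth = -1.15.
Bearing = atan2(25.91, -1.15) mod 360° = 92.53°; distance = √((25.91)² + (-1.15)²) = 25.938 mi.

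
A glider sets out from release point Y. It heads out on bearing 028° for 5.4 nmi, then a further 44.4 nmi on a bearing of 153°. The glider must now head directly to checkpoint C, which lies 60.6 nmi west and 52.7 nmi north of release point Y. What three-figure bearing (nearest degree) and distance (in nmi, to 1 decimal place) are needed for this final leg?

Leg 1 (028°, 5.4 nmi): east 5.4 sin 28° = 2.54, north 5.4 cos 28° = 4.77
Leg 2 (153°, 44.4 nmi): east 44.4 sin 153° = 20.16, north 44.4 cos 153° = -39.56
Current position: (22.69, -34.79). Target: (-60.6, 52.7). Remaining: Δeast = -83.29, Δnorth = 87.49.
Bearing = atan2(-83.29, 87.49) mod 360° = 316.41°; distance = √((-83.29)² + (87.49)²) = 120.800 nmi.

316°, 120.8 nmi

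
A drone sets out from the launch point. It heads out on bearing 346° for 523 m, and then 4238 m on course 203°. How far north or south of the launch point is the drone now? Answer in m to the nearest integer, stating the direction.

3394 m south

Leg 1 (346°, 523 m): east 523 sin 346° = -126.53, north 523 cos 346° = 507.46
Leg 2 (203°, 4238 m): east 4238 sin 203° = -1655.92, north 4238 cos 203° = -3901.10
Net north component: -3393.63 m.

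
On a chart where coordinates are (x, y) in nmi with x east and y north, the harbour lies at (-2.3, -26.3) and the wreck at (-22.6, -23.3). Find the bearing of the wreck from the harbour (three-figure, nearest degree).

Δeast = -22.6 − -2.3 = -20.30; Δnorth = -23.3 − -26.3 = 3.00.
Bearing = atan2(Δeast, Δnorth) mod 360° = 278.41° ≈ 278°.

278°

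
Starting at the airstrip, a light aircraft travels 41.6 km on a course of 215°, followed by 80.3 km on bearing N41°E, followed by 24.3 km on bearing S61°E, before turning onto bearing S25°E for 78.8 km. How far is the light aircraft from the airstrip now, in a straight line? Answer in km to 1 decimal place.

Leg 1 (215°, 41.6 km): east 41.6 sin 215° = -23.86, north 41.6 cos 215° = -34.08
Leg 2 (N41°E, 80.3 km): east 80.3 sin 41° = 52.68, north 80.3 cos 41° = 60.60
Leg 3 (S61°E, 24.3 km): east 24.3 sin 119° = 21.25, north 24.3 cos 119° = -11.78
Leg 4 (S25°E, 78.8 km): east 78.8 sin 155° = 33.30, north 78.8 cos 155° = -71.42
Net: 83.38 east, -56.67 north. Distance = √((83.38)² + (-56.67)²) = 100.813 km.

100.8 km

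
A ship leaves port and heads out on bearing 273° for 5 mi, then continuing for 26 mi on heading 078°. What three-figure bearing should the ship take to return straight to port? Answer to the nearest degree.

Leg 1 (273°, 5 mi): east 5 sin 273° = -4.99, north 5 cos 273° = 0.26
Leg 2 (078°, 26 mi): east 26 sin 78° = 25.43, north 26 cos 78° = 5.41
Net displacement: 20.44 east, 5.67 north. Direction back to start is (-20.44, -5.67): bearing = atan2(-20.44, -5.67) mod 360° = 254.50° ≈ 255°.

255°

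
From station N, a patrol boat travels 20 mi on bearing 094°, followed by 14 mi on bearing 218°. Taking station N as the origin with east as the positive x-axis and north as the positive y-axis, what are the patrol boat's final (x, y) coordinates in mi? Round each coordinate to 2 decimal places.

(11.33, -12.43)

Leg 1 (094°, 20 mi): east 20 sin 94° = 19.95, north 20 cos 94° = -1.40
Leg 2 (218°, 14 mi): east 14 sin 218° = -8.62, north 14 cos 218° = -11.03
Summing: 11.33 mi east, -12.43 mi north → (11.33, -12.43).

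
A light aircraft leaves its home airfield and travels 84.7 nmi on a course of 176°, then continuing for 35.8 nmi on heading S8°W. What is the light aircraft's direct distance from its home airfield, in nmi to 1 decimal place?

Leg 1 (176°, 84.7 nmi): east 84.7 sin 176° = 5.91, north 84.7 cos 176° = -84.49
Leg 2 (S8°W, 35.8 nmi): east 35.8 sin 188° = -4.98, north 35.8 cos 188° = -35.45
Net: 0.93 east, -119.95 north. Distance = √((0.93)² + (-119.95)²) = 119.949 nmi.

119.9 nmi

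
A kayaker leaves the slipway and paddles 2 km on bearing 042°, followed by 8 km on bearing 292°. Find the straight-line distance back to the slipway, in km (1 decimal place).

7.6 km

Leg 1 (042°, 2 km): east 2 sin 42° = 1.34, north 2 cos 42° = 1.49
Leg 2 (292°, 8 km): east 8 sin 292° = -7.42, north 8 cos 292° = 3.00
Net: -6.08 east, 4.48 north. Distance = √((-6.08)² + (4.48)²) = 7.553 km.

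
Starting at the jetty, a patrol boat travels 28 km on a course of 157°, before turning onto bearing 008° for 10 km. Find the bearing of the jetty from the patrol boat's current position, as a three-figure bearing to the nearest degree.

Leg 1 (157°, 28 km): east 28 sin 157° = 10.94, north 28 cos 157° = -25.77
Leg 2 (008°, 10 km): east 10 sin 8° = 1.39, north 10 cos 8° = 9.90
Net displacement: 12.33 east, -15.87 north. Direction back to start is (-12.33, 15.87): bearing = atan2(-12.33, 15.87) mod 360° = 322.15° ≈ 322°.

322°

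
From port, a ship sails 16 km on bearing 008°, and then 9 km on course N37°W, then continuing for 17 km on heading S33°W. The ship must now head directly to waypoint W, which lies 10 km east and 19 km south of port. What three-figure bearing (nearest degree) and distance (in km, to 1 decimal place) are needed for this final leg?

Leg 1 (008°, 16 km): east 16 sin 8° = 2.23, north 16 cos 8° = 15.84
Leg 2 (N37°W, 9 km): east 9 sin 323° = -5.42, north 9 cos 323° = 7.19
Leg 3 (S33°W, 17 km): east 17 sin 213° = -9.26, north 17 cos 213° = -14.26
Current position: (-12.45, 8.77). Target: (10, -19). Remaining: Δeast = 22.45, Δnorth = -27.77.
Bearing = atan2(22.45, -27.77) mod 360° = 141.05°; distance = √((22.45)² + (-27.77)²) = 35.712 km.

141°, 35.7 km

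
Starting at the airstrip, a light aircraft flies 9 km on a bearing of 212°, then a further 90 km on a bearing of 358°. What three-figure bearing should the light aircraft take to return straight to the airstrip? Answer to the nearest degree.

Leg 1 (212°, 9 km): east 9 sin 212° = -4.77, north 9 cos 212° = -7.63
Leg 2 (358°, 90 km): east 90 sin 358° = -3.14, north 90 cos 358° = 89.95
Net displacement: -7.91 east, 82.31 north. Direction back to start is (7.91, -82.31): bearing = atan2(7.91, -82.31) mod 360° = 174.51° ≈ 175°.

175°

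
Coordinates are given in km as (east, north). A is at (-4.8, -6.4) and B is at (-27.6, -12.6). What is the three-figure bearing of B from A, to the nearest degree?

255°

Δeast = -27.6 − -4.8 = -22.80; Δnorth = -12.6 − -6.4 = -6.20.
Bearing = atan2(Δeast, Δnorth) mod 360° = 254.79° ≈ 255°.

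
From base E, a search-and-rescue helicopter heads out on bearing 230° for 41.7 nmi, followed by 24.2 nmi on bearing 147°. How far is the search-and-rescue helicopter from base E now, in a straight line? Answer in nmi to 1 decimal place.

Leg 1 (230°, 41.7 nmi): east 41.7 sin 230° = -31.94, north 41.7 cos 230° = -26.80
Leg 2 (147°, 24.2 nmi): east 24.2 sin 147° = 13.18, north 24.2 cos 147° = -20.30
Net: -18.76 east, -47.10 north. Distance = √((-18.76)² + (-47.10)²) = 50.700 nmi.

50.7 nmi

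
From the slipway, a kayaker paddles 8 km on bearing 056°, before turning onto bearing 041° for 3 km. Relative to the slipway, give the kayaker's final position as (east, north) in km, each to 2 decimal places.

(8.60, 6.74)

Leg 1 (056°, 8 km): east 8 sin 56° = 6.63, north 8 cos 56° = 4.47
Leg 2 (041°, 3 km): east 3 sin 41° = 1.97, north 3 cos 41° = 2.26
Summing: 8.60 km east, 6.74 km north → (8.60, 6.74).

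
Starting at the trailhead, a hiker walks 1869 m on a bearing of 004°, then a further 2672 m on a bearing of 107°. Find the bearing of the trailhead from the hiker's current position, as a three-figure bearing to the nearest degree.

248°

Leg 1 (004°, 1869 m): east 1869 sin 4° = 130.37, north 1869 cos 4° = 1864.45
Leg 2 (107°, 2672 m): east 2672 sin 107° = 2555.25, north 2672 cos 107° = -781.22
Net displacement: 2685.62 east, 1083.23 north. Direction back to start is (-2685.62, -1083.23): bearing = atan2(-2685.62, -1083.23) mod 360° = 248.03° ≈ 248°.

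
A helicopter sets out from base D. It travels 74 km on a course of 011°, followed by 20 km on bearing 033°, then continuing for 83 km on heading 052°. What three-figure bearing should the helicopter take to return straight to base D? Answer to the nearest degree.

213°

Leg 1 (011°, 74 km): east 74 sin 11° = 14.12, north 74 cos 11° = 72.64
Leg 2 (033°, 20 km): east 20 sin 33° = 10.89, north 20 cos 33° = 16.77
Leg 3 (052°, 83 km): east 83 sin 52° = 65.40, north 83 cos 52° = 51.10
Net displacement: 90.42 east, 140.51 north. Direction back to start is (-90.42, -140.51): bearing = atan2(-90.42, -140.51) mod 360° = 212.76° ≈ 213°.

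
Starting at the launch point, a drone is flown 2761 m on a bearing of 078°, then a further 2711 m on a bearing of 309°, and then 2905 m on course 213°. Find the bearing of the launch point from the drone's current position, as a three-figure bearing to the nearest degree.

Leg 1 (078°, 2761 m): east 2761 sin 78° = 2700.67, north 2761 cos 78° = 574.04
Leg 2 (309°, 2711 m): east 2711 sin 309° = -2106.84, north 2711 cos 309° = 1706.09
Leg 3 (213°, 2905 m): east 2905 sin 213° = -1582.18, north 2905 cos 213° = -2436.34
Net displacement: -988.35 east, -156.21 north. Direction back to start is (988.35, 156.21): bearing = atan2(988.35, 156.21) mod 360° = 81.02° ≈ 081°.

081°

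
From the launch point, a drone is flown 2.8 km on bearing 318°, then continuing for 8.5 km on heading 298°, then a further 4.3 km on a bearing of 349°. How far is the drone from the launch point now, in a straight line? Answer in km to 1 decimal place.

14.5 km

Leg 1 (318°, 2.8 km): east 2.8 sin 318° = -1.87, north 2.8 cos 318° = 2.08
Leg 2 (298°, 8.5 km): east 8.5 sin 298° = -7.51, north 8.5 cos 298° = 3.99
Leg 3 (349°, 4.3 km): east 4.3 sin 349° = -0.82, north 4.3 cos 349° = 4.22
Net: -10.20 east, 10.29 north. Distance = √((-10.20)² + (10.29)²) = 14.490 km.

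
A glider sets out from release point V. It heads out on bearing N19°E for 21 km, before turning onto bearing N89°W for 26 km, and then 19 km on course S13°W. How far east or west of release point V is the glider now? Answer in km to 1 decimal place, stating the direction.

23.4 km west

Leg 1 (N19°E, 21 km): east 21 sin 19° = 6.84, north 21 cos 19° = 19.86
Leg 2 (N89°W, 26 km): east 26 sin 271° = -26.00, north 26 cos 271° = 0.45
Leg 3 (S13°W, 19 km): east 19 sin 193° = -4.27, north 19 cos 193° = -18.51
Net east component: -23.43 km.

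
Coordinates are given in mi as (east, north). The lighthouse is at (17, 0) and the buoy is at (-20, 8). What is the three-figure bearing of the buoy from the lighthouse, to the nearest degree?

282°

Δeast = -20 − 17 = -37.00; Δnorth = 8 − 0 = 8.00.
Bearing = atan2(Δeast, Δnorth) mod 360° = 282.20° ≈ 282°.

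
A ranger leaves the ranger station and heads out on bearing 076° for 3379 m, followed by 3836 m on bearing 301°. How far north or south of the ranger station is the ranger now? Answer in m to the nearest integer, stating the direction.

2793 m north

Leg 1 (076°, 3379 m): east 3379 sin 76° = 3278.63, north 3379 cos 76° = 817.45
Leg 2 (301°, 3836 m): east 3836 sin 301° = -3288.09, north 3836 cos 301° = 1975.69
Net north component: 2793.14 m.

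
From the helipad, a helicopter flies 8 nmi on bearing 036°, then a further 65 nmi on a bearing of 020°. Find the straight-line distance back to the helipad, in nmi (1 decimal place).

72.7 nmi

Leg 1 (036°, 8 nmi): east 8 sin 36° = 4.70, north 8 cos 36° = 6.47
Leg 2 (020°, 65 nmi): east 65 sin 20° = 22.23, north 65 cos 20° = 61.08
Net: 26.93 east, 67.55 north. Distance = √((26.93)² + (67.55)²) = 72.724 nmi.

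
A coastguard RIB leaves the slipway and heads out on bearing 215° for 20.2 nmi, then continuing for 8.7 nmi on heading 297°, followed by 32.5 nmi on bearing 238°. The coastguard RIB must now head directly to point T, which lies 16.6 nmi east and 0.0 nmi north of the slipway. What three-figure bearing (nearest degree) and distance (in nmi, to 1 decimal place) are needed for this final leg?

Leg 1 (215°, 20.2 nmi): east 20.2 sin 215° = -11.59, north 20.2 cos 215° = -16.55
Leg 2 (297°, 8.7 nmi): east 8.7 sin 297° = -7.75, north 8.7 cos 297° = 3.95
Leg 3 (238°, 32.5 nmi): east 32.5 sin 238° = -27.56, north 32.5 cos 238° = -17.22
Current position: (-46.90, -29.82). Target: (16.6, -0.0). Remaining: Δeast = 63.50, Δnorth = 29.82.
Bearing = atan2(63.50, 29.82) mod 360° = 64.85°; distance = √((63.50)² + (29.82)²) = 70.153 nmi.

065°, 70.2 nmi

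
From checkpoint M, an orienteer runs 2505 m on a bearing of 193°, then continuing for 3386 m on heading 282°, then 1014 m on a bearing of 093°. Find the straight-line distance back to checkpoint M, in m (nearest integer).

3376 m

Leg 1 (193°, 2505 m): east 2505 sin 193° = -563.50, north 2505 cos 193° = -2440.80
Leg 2 (282°, 3386 m): east 3386 sin 282° = -3312.01, north 3386 cos 282° = 703.99
Leg 3 (093°, 1014 m): east 1014 sin 93° = 1012.61, north 1014 cos 93° = -53.07
Net: -2862.90 east, -1789.88 north. Distance = √((-2862.90)² + (-1789.88)²) = 3376.367 m.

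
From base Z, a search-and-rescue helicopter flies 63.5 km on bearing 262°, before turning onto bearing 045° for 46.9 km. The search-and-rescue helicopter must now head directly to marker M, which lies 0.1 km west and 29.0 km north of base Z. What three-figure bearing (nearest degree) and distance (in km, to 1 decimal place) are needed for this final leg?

081°, 30.0 km

Leg 1 (262°, 63.5 km): east 63.5 sin 262° = -62.88, north 63.5 cos 262° = -8.84
Leg 2 (045°, 46.9 km): east 46.9 sin 45° = 33.16, north 46.9 cos 45° = 33.16
Current position: (-29.72, 24.33). Target: (-0.1, 29.0). Remaining: Δeast = 29.62, Δnorth = 4.67.
Bearing = atan2(29.62, 4.67) mod 360° = 81.03°; distance = √((29.62)² + (4.67)²) = 29.985 km.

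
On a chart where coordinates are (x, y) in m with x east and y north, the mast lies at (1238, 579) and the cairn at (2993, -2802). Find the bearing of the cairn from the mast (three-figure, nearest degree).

153°

Δeast = 2993 − 1238 = 1755.00; Δnorth = -2802 − 579 = -3381.00.
Bearing = atan2(Δeast, Δnorth) mod 360° = 152.57° ≈ 153°.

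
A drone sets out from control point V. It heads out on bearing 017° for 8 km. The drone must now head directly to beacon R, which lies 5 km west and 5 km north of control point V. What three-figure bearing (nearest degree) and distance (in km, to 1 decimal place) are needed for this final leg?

250°, 7.8 km

Leg 1 (017°, 8 km): east 8 sin 17° = 2.34, north 8 cos 17° = 7.65
Current position: (2.34, 7.65). Target: (-5, 5). Remaining: Δeast = -7.34, Δnorth = -2.65.
Bearing = atan2(-7.34, -2.65) mod 360° = 250.14°; distance = √((-7.34)² + (-2.65)²) = 7.803 km.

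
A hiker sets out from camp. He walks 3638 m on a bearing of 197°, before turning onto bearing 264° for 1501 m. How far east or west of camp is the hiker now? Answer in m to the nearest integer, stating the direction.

2556 m west

Leg 1 (197°, 3638 m): east 3638 sin 197° = -1063.65, north 3638 cos 197° = -3479.04
Leg 2 (264°, 1501 m): east 1501 sin 264° = -1492.78, north 1501 cos 264° = -156.90
Net east component: -2556.43 m.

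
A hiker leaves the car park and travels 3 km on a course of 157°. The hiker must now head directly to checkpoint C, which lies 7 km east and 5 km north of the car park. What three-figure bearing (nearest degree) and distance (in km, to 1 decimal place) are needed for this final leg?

Leg 1 (157°, 3 km): east 3 sin 157° = 1.17, north 3 cos 157° = -2.76
Current position: (1.17, -2.76). Target: (7, 5). Remaining: Δeast = 5.83, Δnorth = 7.76.
Bearing = atan2(5.83, 7.76) mod 360° = 36.90°; distance = √((5.83)² + (7.76)²) = 9.706 km.

037°, 9.7 km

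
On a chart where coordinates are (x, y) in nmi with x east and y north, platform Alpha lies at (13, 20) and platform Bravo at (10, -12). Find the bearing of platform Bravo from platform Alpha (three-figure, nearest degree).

Δeast = 10 − 13 = -3.00; Δnorth = -12 − 20 = -32.00.
Bearing = atan2(Δeast, Δnorth) mod 360° = 185.36° ≈ 185°.

185°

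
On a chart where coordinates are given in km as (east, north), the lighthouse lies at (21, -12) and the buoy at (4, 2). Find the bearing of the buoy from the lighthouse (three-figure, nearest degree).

309°

Δeast = 4 − 21 = -17.00; Δnorth = 2 − -12 = 14.00.
Bearing = atan2(Δeast, Δnorth) mod 360° = 309.47° ≈ 309°.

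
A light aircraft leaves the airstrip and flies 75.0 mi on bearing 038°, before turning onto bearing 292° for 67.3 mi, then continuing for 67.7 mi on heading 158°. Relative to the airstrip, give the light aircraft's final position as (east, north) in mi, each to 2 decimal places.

Leg 1 (038°, 75.0 mi): east 75.0 sin 38° = 46.17, north 75.0 cos 38° = 59.10
Leg 2 (292°, 67.3 mi): east 67.3 sin 292° = -62.40, north 67.3 cos 292° = 25.21
Leg 3 (158°, 67.7 mi): east 67.7 sin 158° = 25.36, north 67.7 cos 158° = -62.77
Summing: 9.14 mi east, 21.54 mi north → (9.14, 21.54).

(9.14, 21.54)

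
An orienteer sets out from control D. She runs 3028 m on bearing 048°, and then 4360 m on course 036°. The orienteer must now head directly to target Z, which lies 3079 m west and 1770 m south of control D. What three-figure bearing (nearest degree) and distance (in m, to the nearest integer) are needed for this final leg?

227°, 10766 m

Leg 1 (048°, 3028 m): east 3028 sin 48° = 2250.24, north 3028 cos 48° = 2026.13
Leg 2 (036°, 4360 m): east 4360 sin 36° = 2562.74, north 4360 cos 36° = 3527.31
Current position: (4812.99, 5553.44). Target: (-3079, -1770). Remaining: Δeast = -7891.99, Δnorth = -7323.44.
Bearing = atan2(-7891.99, -7323.44) mod 360° = 227.14°; distance = √((-7891.99)² + (-7323.44)²) = 10766.441 m.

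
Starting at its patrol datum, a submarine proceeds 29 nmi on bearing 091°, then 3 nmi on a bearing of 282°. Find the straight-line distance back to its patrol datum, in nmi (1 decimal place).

26.1 nmi

Leg 1 (091°, 29 nmi): east 29 sin 91° = 29.00, north 29 cos 91° = -0.51
Leg 2 (282°, 3 nmi): east 3 sin 282° = -2.93, north 3 cos 282° = 0.62
Net: 26.06 east, 0.12 north. Distance = √((26.06)² + (0.12)²) = 26.061 nmi.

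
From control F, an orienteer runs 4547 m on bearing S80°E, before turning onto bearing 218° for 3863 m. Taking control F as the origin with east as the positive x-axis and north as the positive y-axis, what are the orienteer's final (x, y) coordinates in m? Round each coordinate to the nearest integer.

(2100, -3834)

Leg 1 (S80°E, 4547 m): east 4547 sin 100° = 4477.92, north 4547 cos 100° = -789.58
Leg 2 (218°, 3863 m): east 3863 sin 218° = -2378.30, north 3863 cos 218° = -3044.09
Summing: 2099.62 m east, -3833.66 m north → (2100, -3834).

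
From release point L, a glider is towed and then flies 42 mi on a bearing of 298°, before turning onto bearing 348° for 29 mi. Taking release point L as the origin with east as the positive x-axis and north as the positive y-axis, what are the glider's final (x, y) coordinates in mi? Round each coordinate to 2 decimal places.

(-43.11, 48.08)

Leg 1 (298°, 42 mi): east 42 sin 298° = -37.08, north 42 cos 298° = 19.72
Leg 2 (348°, 29 mi): east 29 sin 348° = -6.03, north 29 cos 348° = 28.37
Summing: -43.11 mi east, 48.08 mi north → (-43.11, 48.08).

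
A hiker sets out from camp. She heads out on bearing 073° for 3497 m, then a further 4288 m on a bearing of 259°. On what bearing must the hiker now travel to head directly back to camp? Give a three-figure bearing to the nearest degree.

Leg 1 (073°, 3497 m): east 3497 sin 73° = 3344.20, north 3497 cos 73° = 1022.42
Leg 2 (259°, 4288 m): east 4288 sin 259° = -4209.22, north 4288 cos 259° = -818.19
Net displacement: -865.02 east, 204.23 north. Direction back to start is (865.02, -204.23): bearing = atan2(865.02, -204.23) mod 360° = 103.28° ≈ 103°.

103°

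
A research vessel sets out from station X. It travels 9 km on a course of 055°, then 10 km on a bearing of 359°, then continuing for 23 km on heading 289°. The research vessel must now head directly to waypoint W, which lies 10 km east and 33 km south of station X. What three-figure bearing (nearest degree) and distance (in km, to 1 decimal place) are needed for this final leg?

Leg 1 (055°, 9 km): east 9 sin 55° = 7.37, north 9 cos 55° = 5.16
Leg 2 (359°, 10 km): east 10 sin 359° = -0.17, north 10 cos 359° = 10.00
Leg 3 (289°, 23 km): east 23 sin 289° = -21.75, north 23 cos 289° = 7.49
Current position: (-14.55, 22.65). Target: (10, -33). Remaining: Δeast = 24.55, Δnorth = -55.65.
Bearing = atan2(24.55, -55.65) mod 360° = 156.20°; distance = √((24.55)² + (-55.65)²) = 60.823 km.

156°, 60.8 km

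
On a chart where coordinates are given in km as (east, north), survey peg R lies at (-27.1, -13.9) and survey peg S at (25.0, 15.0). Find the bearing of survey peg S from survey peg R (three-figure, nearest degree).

061°

Δeast = 25.0 − -27.1 = 52.10; Δnorth = 15.0 − -13.9 = 28.90.
Bearing = atan2(Δeast, Δnorth) mod 360° = 60.98° ≈ 061°.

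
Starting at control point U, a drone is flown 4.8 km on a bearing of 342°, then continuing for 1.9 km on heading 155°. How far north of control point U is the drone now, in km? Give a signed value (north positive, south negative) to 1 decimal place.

Leg 1 (342°, 4.8 km): east 4.8 sin 342° = -1.48, north 4.8 cos 342° = 4.57
Leg 2 (155°, 1.9 km): east 1.9 sin 155° = 0.80, north 1.9 cos 155° = -1.72
Net north component: 2.84 km.

2.8 km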